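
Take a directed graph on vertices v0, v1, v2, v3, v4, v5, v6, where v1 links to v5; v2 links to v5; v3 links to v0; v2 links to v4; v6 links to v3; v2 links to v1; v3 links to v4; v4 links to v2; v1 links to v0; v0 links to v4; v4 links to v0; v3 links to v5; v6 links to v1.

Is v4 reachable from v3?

Yes

Explore from v3.
Distance 1: reach v0, v4, v5.
Found v4.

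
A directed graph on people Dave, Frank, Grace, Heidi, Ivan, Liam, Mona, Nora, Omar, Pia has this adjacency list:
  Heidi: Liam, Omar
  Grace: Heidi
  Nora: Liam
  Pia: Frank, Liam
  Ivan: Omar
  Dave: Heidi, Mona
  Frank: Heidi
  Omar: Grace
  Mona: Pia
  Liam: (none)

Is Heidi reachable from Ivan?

Yes

Explore from Ivan.
Distance 1: reach Omar.
Distance 2: reach Grace.
Distance 3: reach Heidi.
Found Heidi.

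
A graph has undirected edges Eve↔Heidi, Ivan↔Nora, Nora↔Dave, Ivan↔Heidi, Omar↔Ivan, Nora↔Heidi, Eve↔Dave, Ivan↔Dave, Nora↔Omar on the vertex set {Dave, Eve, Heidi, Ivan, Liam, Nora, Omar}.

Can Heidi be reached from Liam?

Liam has no edges, so nothing is reachable from it.

No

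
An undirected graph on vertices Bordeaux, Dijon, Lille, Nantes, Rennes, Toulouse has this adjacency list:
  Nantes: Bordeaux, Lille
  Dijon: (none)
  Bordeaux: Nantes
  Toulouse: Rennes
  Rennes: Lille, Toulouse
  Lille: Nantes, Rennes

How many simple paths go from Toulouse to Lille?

Toulouse–Rennes–Lille

1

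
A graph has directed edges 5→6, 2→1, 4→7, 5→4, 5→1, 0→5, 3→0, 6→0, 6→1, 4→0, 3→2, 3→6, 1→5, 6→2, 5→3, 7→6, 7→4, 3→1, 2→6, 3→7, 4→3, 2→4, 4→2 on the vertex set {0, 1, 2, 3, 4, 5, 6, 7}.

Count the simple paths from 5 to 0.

5→3→0
5→3→2→4→0
5→3→2→4→7→6→0
5→3→2→6→0
5→3→6→0
5→3→6→2→4→0
5→3→7→4→0
5→3→7→4→2→6→0
... and 12 more.

20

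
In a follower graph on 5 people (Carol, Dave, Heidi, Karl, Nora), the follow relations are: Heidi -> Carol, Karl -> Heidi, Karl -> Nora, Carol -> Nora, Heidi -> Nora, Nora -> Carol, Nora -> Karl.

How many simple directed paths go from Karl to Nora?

Karl→Heidi→Carol→Nora
Karl→Heidi→Nora
Karl→Nora

3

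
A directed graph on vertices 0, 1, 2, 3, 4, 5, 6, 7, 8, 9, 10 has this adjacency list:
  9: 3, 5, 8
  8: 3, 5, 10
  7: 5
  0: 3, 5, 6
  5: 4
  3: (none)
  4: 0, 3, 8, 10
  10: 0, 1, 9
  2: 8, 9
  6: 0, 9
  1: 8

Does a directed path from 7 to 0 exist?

Yes

Explore from 7.
Distance 1: reach 5.
Distance 2: reach 4.
Distance 3: reach 0, 3, 8, 10.
Found 0.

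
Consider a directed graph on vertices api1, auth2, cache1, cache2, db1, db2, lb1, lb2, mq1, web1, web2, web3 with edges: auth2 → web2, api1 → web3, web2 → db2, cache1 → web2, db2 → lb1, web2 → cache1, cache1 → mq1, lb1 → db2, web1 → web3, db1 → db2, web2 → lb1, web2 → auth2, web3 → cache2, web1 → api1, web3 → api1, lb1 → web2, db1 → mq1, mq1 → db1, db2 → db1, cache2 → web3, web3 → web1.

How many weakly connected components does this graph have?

3

From api1: component {api1, cache2, web1, web3}.
From auth2: component {auth2, cache1, db1, db2, lb1, mq1, web2}.
From lb2: component {lb2}.
That's 3 components.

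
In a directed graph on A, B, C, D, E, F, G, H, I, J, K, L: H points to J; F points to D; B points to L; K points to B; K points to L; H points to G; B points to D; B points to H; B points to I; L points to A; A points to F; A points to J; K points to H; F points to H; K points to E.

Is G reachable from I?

I has no outgoing edges, so nothing is reachable from it.

No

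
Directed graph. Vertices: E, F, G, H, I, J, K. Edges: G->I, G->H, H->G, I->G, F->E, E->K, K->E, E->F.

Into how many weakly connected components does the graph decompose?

3

From E: component {E, F, K}.
From G: component {G, H, I}.
From J: component {J}.
That's 3 components.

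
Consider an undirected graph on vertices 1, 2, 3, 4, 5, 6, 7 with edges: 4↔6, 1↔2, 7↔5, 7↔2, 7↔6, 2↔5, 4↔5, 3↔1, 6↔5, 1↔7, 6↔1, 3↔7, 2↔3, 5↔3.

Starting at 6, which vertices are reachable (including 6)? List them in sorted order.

1, 2, 3, 4, 5, 6, 7

Start at 6.
Its neighbours: 1, 4, 5, 7.
Then their neighbours: 2, 3.
Every vertex is now reached.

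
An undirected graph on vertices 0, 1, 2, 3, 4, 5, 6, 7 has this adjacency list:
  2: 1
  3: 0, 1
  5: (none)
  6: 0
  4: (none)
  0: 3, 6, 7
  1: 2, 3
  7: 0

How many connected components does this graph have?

3

From 0: component {0, 1, 2, 3, 6, 7}.
From 4: component {4}.
From 5: component {5}.
That's 3 components.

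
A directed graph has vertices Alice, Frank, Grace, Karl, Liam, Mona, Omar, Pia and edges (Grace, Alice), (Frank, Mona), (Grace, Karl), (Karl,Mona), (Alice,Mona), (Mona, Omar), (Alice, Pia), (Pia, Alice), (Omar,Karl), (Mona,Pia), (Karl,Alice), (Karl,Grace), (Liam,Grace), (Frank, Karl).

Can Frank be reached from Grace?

No

Explore from Grace.
Distance 1: reach Alice, Karl.
Distance 2: reach Mona, Pia.
Distance 3: reach Omar.
The search from Grace is exhausted; no directed path reaches Frank.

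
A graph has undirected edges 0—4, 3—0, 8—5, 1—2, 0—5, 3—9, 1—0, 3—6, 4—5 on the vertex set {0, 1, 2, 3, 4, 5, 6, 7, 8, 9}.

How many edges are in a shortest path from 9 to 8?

Distance 0: 9.
Distance 1: 3.
Distance 2: 0, 6.
Distance 3: 1, 4, 5.
Distance 4: 2, 8 — contains 8.

4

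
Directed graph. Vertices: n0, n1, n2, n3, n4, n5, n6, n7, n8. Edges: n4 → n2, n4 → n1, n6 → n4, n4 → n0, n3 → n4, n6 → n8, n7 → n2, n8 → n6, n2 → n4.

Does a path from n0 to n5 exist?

No

n0 has no outgoing edges, so nothing is reachable from it.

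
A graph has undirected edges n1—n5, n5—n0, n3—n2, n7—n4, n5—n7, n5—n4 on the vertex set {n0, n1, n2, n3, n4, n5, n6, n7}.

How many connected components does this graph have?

3

From n0: component {n0, n1, n4, n5, n7}.
From n2: component {n2, n3}.
From n6: component {n6}.
That's 3 components.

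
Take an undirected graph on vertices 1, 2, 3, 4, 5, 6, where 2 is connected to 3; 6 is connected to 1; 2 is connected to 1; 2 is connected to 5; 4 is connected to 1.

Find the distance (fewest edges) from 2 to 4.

Distance 0: 2.
Distance 1: 1, 3, 5.
Distance 2: 4, 6 — contains 4.

2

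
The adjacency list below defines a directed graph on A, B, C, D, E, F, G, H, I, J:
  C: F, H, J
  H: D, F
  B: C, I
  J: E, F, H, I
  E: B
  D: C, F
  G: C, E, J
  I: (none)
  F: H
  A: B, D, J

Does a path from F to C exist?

Yes

Explore from F.
Distance 1: reach H.
Distance 2: reach D.
Distance 3: reach C.
Found C.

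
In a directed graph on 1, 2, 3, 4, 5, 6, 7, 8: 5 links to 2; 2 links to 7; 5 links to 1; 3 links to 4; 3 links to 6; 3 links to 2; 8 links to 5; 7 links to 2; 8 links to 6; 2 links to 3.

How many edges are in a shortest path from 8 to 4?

Distance 0: 8.
Distance 1: 5, 6.
Distance 2: 1, 2.
Distance 3: 3, 7.
Distance 4: 4 — contains 4.

4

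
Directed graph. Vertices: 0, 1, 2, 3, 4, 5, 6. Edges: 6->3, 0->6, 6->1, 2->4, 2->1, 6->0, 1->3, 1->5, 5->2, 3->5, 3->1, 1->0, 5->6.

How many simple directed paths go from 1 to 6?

3

1→0→6
1→3→5→6
1→5→6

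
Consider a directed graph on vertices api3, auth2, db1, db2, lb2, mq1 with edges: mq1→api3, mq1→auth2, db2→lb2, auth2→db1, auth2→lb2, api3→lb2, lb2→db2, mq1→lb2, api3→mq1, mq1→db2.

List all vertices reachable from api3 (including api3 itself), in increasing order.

Start at api3.
Its neighbours: lb2, mq1.
Then their neighbours: auth2, db2.
Then next layer: db1.
Every vertex is now reached.

api3, auth2, db1, db2, lb2, mq1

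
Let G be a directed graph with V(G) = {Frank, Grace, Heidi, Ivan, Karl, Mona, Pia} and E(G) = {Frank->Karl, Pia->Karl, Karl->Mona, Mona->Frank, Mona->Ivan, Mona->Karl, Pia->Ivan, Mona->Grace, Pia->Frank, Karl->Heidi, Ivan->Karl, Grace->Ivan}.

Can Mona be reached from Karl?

Explore from Karl.
Distance 1: reach Heidi, Mona.
Found Mona.

Yes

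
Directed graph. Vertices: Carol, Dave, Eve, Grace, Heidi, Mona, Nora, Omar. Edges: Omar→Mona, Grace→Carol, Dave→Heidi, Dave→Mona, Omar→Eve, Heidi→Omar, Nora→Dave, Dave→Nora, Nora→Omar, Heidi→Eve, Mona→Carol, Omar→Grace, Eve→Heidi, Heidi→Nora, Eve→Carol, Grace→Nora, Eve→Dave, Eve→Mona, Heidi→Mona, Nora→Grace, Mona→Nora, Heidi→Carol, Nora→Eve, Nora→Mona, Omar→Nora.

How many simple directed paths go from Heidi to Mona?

24

Heidi→Eve→Dave→Mona
Heidi→Eve→Dave→Nora→Mona
Heidi→Eve→Dave→Nora→Omar→Mona
Heidi→Eve→Mona
Heidi→Mona
Heidi→Nora→Dave→Mona
Heidi→Nora→Eve→Dave→Mona
Heidi→Nora→Eve→Mona
... and 16 more.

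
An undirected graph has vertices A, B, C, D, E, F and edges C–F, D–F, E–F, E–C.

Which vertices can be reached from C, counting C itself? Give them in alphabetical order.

Start at C.
Its neighbours: E, F.
Then their neighbours: D.
Nothing further is reachable.

C, D, E, F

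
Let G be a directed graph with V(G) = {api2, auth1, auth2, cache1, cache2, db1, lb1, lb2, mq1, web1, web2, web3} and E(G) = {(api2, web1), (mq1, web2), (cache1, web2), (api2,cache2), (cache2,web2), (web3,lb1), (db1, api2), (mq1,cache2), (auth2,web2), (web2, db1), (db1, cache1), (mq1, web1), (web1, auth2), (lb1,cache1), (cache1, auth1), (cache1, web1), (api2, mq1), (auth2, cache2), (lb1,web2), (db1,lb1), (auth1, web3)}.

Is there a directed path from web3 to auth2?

Explore from web3.
Distance 1: reach lb1.
Distance 2: reach cache1, web2.
Distance 3: reach auth1, db1, web1.
Distance 4: reach api2, auth2.
Found auth2.

Yes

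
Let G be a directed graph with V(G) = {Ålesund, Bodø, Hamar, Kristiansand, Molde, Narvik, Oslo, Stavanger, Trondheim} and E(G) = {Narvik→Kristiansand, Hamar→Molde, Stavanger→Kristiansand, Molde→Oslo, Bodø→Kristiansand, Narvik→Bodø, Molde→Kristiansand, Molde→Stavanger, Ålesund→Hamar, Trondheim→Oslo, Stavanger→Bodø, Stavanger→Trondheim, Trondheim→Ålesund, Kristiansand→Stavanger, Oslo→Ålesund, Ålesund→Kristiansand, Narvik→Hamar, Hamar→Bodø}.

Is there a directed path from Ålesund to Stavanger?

Yes

Explore from Ålesund.
Distance 1: reach Hamar, Kristiansand.
Distance 2: reach Bodø, Molde, Stavanger.
Found Stavanger.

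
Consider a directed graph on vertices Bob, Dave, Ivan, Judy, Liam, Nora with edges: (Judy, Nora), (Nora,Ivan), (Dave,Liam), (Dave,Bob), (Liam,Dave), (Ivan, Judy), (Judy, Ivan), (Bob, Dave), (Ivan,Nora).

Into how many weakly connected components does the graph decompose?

2

From Bob: component {Bob, Dave, Liam}.
From Ivan: component {Ivan, Judy, Nora}.
That's 2 components.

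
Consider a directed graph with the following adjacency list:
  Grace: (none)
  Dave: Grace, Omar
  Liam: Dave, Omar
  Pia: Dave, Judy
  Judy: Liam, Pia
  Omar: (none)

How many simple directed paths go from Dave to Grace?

1

Dave→Grace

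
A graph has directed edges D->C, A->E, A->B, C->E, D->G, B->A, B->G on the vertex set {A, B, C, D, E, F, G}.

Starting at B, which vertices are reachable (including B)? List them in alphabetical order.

A, B, E, G

Start at B.
Its neighbours: A, G.
Then their neighbours: E.
Nothing further is reachable.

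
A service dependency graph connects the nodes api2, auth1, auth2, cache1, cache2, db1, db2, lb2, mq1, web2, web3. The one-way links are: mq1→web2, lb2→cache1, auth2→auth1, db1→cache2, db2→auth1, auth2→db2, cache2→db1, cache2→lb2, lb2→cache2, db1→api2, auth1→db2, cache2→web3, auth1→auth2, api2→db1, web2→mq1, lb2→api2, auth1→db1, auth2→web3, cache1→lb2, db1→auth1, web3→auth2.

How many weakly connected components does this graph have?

From api2: component {api2, auth1, auth2, cache1, cache2, db1, db2, lb2, web3}.
From mq1: component {mq1, web2}.
That's 2 components.

2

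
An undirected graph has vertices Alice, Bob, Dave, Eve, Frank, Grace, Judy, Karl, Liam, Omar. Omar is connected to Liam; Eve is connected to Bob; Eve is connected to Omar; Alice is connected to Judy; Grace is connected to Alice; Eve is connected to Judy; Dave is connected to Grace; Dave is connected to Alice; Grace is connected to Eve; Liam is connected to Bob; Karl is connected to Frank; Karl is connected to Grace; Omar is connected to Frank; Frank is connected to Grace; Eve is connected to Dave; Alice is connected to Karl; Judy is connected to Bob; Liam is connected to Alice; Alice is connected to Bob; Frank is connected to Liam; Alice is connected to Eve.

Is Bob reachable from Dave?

Yes

Explore from Dave.
Distance 1: reach Alice, Eve, Grace.
Distance 2: reach Bob, Frank, Judy, Karl, Liam, Omar.
Found Bob.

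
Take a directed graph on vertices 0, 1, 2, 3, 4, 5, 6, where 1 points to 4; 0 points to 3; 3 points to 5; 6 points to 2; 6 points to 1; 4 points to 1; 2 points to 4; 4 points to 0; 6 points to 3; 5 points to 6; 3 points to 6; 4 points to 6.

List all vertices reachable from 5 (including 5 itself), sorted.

0, 1, 2, 3, 4, 5, 6

Start at 5.
Its neighbours: 6.
Then their neighbours: 1, 2, 3.
Then next layer: 4.
Then next layer: 0.
Every vertex is now reached.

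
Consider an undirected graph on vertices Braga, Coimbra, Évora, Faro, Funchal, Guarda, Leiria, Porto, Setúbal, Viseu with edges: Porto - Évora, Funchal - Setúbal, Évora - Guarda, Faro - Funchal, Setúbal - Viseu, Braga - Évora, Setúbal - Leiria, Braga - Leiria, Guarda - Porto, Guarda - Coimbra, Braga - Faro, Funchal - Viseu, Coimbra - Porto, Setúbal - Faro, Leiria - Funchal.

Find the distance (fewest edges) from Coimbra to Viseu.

Distance 0: Coimbra.
Distance 1: Guarda, Porto.
Distance 2: Évora.
Distance 3: Braga.
Distance 4: Faro, Leiria.
Distance 5: Funchal, Setúbal.
Distance 6: Viseu — contains Viseu.

6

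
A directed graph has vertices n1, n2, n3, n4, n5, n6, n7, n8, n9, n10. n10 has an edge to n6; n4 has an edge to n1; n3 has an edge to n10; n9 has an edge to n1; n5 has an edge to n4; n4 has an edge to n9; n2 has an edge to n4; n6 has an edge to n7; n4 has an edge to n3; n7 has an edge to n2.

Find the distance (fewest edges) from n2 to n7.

Distance 0: n2.
Distance 1: n4.
Distance 2: n1, n3, n9.
Distance 3: n10.
Distance 4: n6.
Distance 5: n7 — contains n7.

5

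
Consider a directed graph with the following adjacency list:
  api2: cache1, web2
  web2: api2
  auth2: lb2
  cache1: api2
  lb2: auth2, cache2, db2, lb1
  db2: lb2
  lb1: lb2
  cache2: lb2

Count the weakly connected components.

2

From api2: component {api2, cache1, web2}.
From auth2: component {auth2, cache2, db2, lb1, lb2}.
That's 2 components.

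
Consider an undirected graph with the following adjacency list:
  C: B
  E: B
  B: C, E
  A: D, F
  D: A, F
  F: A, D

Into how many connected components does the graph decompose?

From A: component {A, D, F}.
From B: component {B, C, E}.
That's 2 components.

2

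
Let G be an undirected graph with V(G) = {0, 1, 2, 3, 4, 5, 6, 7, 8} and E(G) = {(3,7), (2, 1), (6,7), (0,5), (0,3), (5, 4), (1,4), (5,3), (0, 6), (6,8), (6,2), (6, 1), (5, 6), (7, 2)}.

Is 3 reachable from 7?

Yes

Explore from 7.
Distance 1: reach 2, 3, 6.
Found 3.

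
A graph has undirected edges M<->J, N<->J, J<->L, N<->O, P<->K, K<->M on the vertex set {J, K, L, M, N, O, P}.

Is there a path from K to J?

Explore from K.
Distance 1: reach M, P.
Distance 2: reach J.
Found J.

Yes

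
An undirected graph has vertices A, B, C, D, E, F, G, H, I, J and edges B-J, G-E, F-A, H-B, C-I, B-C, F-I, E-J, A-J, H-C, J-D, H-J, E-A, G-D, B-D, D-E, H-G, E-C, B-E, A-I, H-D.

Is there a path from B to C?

Explore from B.
Distance 1: reach C, D, E, H, J.
Found C.

Yes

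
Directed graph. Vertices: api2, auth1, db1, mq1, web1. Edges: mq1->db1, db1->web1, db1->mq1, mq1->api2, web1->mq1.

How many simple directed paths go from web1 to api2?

web1→mq1→api2

1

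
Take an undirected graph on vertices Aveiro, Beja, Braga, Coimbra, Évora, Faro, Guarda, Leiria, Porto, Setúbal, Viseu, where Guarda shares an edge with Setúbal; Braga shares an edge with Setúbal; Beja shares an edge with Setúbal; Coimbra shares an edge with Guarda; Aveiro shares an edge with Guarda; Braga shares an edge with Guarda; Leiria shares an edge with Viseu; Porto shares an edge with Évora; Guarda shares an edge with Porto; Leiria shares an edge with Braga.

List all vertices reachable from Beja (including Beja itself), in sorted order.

Aveiro, Beja, Braga, Coimbra, Évora, Guarda, Leiria, Porto, Setúbal, Viseu

Start at Beja.
Its neighbours: Setúbal.
Then their neighbours: Braga, Guarda.
Then next layer: Aveiro, Coimbra, Leiria, Porto.
Then next layer: Évora, Viseu.
Nothing further is reachable.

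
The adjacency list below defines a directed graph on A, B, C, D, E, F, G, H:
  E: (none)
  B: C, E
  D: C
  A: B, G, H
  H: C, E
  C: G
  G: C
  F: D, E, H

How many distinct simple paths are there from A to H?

1

A→H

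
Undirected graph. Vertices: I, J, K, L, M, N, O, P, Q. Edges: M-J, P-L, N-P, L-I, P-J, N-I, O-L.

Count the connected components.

From I: component {I, J, L, M, N, O, P}.
From K: component {K}.
From Q: component {Q}.
That's 3 components.

3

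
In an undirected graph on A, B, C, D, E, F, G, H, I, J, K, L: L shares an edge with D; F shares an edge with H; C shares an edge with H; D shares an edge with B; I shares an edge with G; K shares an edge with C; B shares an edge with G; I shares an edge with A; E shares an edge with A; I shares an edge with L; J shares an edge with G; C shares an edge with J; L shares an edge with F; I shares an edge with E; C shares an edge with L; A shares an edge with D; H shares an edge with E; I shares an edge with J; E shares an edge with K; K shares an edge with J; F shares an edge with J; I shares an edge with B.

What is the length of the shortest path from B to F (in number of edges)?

3

Distance 0: B.
Distance 1: D, G, I.
Distance 2: A, E, J, L.
Distance 3: C, F, H, K — contains F.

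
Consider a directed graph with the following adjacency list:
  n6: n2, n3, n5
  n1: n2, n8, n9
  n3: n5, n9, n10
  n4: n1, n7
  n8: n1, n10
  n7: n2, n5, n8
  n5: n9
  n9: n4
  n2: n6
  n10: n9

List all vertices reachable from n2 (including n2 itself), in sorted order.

Start at n2.
Its neighbours: n6.
Then their neighbours: n3, n5.
Then next layer: n9, n10.
Then next layer: n4.
Then next layer: n1, n7.
Then next layer: n8.
Every vertex is now reached.

n1, n2, n3, n4, n5, n6, n7, n8, n9, n10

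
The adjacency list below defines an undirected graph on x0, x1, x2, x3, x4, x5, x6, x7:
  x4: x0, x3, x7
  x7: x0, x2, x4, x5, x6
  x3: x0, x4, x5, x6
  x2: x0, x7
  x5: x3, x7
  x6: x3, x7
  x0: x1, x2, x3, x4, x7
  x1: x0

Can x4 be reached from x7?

Yes

Explore from x7.
Distance 1: reach x0, x2, x4, x5, x6.
Found x4.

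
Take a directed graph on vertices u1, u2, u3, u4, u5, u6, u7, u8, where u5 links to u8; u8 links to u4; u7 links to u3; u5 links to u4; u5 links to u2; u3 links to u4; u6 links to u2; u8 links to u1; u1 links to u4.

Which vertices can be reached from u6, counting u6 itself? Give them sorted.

u2, u6

Start at u6.
Its neighbours: u2.
Nothing further is reachable.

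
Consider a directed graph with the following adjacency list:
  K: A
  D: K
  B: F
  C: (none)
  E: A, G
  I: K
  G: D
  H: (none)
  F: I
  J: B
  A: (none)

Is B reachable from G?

No

Explore from G.
Distance 1: reach D.
Distance 2: reach K.
Distance 3: reach A.
The search from G is exhausted; no directed path reaches B.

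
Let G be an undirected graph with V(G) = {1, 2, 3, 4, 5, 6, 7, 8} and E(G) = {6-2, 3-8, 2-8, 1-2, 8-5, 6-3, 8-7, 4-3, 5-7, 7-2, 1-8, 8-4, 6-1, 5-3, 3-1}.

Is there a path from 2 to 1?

Yes

Explore from 2.
Distance 1: reach 1, 6, 7, 8.
Found 1.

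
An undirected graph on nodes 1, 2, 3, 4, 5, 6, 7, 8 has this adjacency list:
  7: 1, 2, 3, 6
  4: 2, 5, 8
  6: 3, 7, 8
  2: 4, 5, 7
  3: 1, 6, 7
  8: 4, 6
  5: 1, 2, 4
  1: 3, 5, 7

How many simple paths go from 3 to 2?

3–1–5–2
3–1–5–4–2
3–1–5–4–8–6–7–2
3–1–7–2
3–1–7–6–8–4–2
3–1–7–6–8–4–5–2
3–6–7–1–5–2
3–6–7–1–5–4–2
... and 9 more.

17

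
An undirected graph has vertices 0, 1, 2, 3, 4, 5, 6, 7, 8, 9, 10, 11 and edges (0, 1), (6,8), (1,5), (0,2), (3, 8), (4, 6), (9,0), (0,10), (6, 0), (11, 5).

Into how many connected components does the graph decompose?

From 0: component {0, 1, 2, 3, 4, 5, 6, 8, 9, 10, 11}.
From 7: component {7}.
That's 2 components.

2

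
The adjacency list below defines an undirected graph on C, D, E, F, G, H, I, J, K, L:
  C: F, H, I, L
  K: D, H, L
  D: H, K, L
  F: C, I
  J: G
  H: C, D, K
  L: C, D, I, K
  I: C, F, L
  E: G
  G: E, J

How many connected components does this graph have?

From C: component {C, D, F, H, I, K, L}.
From E: component {E, G, J}.
That's 2 components.

2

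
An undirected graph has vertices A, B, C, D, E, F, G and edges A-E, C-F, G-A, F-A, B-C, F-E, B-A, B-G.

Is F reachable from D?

D has no edges, so nothing is reachable from it.

No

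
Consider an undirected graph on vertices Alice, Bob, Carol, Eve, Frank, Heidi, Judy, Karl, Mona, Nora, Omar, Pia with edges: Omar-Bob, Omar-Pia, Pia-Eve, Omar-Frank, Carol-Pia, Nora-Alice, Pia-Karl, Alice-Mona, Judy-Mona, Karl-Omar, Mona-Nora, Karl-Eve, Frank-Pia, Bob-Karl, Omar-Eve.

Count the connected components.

From Alice: component {Alice, Judy, Mona, Nora}.
From Bob: component {Bob, Carol, Eve, Frank, Karl, Omar, Pia}.
From Heidi: component {Heidi}.
That's 3 components.

3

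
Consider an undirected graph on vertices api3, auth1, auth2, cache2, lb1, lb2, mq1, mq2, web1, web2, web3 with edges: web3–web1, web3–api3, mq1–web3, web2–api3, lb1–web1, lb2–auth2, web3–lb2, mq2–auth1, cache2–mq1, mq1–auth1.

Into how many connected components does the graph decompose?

From api3: component {api3, auth1, auth2, cache2, lb1, lb2, mq1, mq2, web1, web2, web3}.
That's 1 component.

1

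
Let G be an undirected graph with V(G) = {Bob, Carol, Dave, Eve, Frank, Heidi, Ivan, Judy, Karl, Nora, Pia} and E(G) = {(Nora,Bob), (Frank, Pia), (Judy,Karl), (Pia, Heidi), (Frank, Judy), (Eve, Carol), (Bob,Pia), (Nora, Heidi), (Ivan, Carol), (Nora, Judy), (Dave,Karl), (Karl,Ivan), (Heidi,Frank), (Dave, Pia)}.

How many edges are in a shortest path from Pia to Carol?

4

Distance 0: Pia.
Distance 1: Bob, Dave, Frank, Heidi.
Distance 2: Judy, Karl, Nora.
Distance 3: Ivan.
Distance 4: Carol — contains Carol.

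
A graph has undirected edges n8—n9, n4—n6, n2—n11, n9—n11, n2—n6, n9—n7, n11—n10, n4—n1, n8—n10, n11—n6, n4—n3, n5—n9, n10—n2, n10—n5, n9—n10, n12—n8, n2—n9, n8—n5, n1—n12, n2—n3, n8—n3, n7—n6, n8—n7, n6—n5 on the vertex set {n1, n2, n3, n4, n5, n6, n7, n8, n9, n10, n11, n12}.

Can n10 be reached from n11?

Yes

Explore from n11.
Distance 1: reach n2, n6, n9, n10.
Found n10.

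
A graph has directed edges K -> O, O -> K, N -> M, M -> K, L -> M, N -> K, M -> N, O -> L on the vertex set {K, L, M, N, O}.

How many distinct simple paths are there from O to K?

3

O→K
O→L→M→K
O→L→M→N→K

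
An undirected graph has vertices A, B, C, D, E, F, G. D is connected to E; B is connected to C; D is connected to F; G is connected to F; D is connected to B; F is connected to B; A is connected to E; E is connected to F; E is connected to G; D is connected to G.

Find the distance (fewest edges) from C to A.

4

Distance 0: C.
Distance 1: B.
Distance 2: D, F.
Distance 3: E, G.
Distance 4: A — contains A.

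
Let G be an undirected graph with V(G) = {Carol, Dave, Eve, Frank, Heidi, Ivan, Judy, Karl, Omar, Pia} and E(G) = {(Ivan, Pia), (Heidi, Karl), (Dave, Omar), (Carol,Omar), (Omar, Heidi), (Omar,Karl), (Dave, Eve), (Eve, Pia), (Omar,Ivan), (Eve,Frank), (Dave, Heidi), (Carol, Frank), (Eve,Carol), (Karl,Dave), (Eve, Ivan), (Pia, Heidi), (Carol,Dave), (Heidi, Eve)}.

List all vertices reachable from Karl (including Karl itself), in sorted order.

Carol, Dave, Eve, Frank, Heidi, Ivan, Karl, Omar, Pia

Start at Karl.
Its neighbours: Dave, Heidi, Omar.
Then their neighbours: Carol, Eve, Ivan, Pia.
Then next layer: Frank.
Nothing further is reachable.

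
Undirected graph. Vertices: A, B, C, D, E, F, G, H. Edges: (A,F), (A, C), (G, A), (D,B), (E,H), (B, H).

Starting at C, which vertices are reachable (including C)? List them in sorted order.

A, C, F, G

Start at C.
Its neighbours: A.
Then their neighbours: F, G.
Nothing further is reachable.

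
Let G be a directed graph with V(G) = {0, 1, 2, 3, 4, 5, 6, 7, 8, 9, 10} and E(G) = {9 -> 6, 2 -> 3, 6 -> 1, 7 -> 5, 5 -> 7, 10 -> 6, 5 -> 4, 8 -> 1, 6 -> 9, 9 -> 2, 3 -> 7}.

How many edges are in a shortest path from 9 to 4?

Distance 0: 9.
Distance 1: 2, 6.
Distance 2: 1, 3.
Distance 3: 7.
Distance 4: 5.
Distance 5: 4 — contains 4.

5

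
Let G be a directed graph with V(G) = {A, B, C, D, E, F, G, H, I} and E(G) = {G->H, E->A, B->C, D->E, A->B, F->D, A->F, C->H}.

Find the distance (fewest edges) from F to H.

6

Distance 0: F.
Distance 1: D.
Distance 2: E.
Distance 3: A.
Distance 4: B.
Distance 5: C.
Distance 6: H — contains H.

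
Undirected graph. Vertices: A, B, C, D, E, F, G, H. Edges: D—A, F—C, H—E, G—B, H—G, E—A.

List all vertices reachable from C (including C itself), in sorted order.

Start at C.
Its neighbours: F.
Nothing further is reachable.

C, F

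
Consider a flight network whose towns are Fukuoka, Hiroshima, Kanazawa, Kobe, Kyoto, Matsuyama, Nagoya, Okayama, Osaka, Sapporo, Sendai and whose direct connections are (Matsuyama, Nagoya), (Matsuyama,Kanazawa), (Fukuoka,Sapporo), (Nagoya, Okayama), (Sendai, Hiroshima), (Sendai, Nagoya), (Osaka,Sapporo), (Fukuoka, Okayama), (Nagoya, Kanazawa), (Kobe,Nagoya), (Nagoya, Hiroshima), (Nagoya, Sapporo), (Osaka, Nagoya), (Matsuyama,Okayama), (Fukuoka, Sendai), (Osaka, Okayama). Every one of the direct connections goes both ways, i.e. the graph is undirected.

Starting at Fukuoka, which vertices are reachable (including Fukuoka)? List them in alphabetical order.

Start at Fukuoka.
Its neighbours: Okayama, Sapporo, Sendai.
Then their neighbours: Hiroshima, Matsuyama, Nagoya, Osaka.
Then next layer: Kanazawa, Kobe.
Nothing further is reachable.

Fukuoka, Hiroshima, Kanazawa, Kobe, Matsuyama, Nagoya, Okayama, Osaka, Sapporo, Sendai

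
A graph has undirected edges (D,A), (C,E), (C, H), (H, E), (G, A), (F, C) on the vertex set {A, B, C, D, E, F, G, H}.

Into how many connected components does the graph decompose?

3

From A: component {A, D, G}.
From B: component {B}.
From C: component {C, E, F, H}.
That's 3 components.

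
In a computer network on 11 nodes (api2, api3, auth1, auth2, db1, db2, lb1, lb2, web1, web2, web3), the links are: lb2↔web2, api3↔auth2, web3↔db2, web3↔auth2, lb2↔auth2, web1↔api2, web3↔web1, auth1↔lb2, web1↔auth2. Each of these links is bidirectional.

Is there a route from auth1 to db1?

No

Explore from auth1.
Distance 1: reach lb2.
Distance 2: reach auth2, web2.
Distance 3: reach api3, web1, web3.
Distance 4: reach api2, db2.
The search is exhausted without reaching db1; it lies in a different component.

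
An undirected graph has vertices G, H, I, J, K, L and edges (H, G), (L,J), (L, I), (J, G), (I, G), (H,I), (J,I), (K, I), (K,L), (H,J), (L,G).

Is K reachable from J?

Explore from J.
Distance 1: reach G, H, I, L.
Distance 2: reach K.
Found K.

Yes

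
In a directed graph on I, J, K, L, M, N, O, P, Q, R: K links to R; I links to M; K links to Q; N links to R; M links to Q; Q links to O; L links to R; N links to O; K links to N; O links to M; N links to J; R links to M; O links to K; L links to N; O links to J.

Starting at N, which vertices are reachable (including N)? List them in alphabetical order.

Start at N.
Its neighbours: J, O, R.
Then their neighbours: K, M.
Then next layer: Q.
Nothing further is reachable.

J, K, M, N, O, Q, R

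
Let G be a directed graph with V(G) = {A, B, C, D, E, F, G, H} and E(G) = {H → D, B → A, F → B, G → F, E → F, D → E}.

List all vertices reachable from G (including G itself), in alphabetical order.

Start at G.
Its neighbours: F.
Then their neighbours: B.
Then next layer: A.
Nothing further is reachable.

A, B, F, G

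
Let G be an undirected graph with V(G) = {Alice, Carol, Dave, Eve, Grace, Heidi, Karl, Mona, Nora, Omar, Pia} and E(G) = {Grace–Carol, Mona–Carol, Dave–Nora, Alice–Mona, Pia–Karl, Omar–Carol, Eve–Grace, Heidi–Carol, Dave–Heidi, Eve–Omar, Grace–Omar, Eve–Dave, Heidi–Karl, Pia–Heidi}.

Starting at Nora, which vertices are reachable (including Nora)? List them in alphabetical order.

Alice, Carol, Dave, Eve, Grace, Heidi, Karl, Mona, Nora, Omar, Pia

Start at Nora.
Its neighbours: Dave.
Then their neighbours: Eve, Heidi.
Then next layer: Carol, Grace, Karl, Omar, Pia.
Then next layer: Mona.
Then next layer: Alice.
Every vertex is now reached.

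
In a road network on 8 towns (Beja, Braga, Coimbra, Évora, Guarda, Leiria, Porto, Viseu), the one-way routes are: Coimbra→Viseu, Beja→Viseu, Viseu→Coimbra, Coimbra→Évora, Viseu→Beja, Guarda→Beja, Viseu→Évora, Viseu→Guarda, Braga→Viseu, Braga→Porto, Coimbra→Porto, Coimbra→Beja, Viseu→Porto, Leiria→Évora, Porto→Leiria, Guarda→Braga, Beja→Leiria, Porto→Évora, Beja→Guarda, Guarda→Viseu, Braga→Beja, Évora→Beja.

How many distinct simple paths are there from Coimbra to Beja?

Coimbra→Beja
Coimbra→Évora→Beja
Coimbra→Porto→Évora→Beja
Coimbra→Porto→Leiria→Évora→Beja
Coimbra→Viseu→Beja
Coimbra→Viseu→Évora→Beja
Coimbra→Viseu→Guarda→Beja
Coimbra→Viseu→Guarda→Braga→Beja
Coimbra→Viseu→Guarda→Braga→Porto→Évora→Beja
Coimbra→Viseu→Guarda→Braga→Porto→Leiria→Évora→Beja
Coimbra→Viseu→Porto→Évora→Beja
Coimbra→Viseu→Porto→Leiria→Évora→Beja

12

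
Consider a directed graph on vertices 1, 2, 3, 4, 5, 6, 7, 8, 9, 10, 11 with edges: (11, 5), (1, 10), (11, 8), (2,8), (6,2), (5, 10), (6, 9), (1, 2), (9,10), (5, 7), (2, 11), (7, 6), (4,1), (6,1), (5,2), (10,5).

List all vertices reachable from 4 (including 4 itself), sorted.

1, 2, 4, 5, 6, 7, 8, 9, 10, 11

Start at 4.
Its neighbours: 1.
Then their neighbours: 2, 10.
Then next layer: 5, 8, 11.
Then next layer: 7.
Then next layer: 6.
Then next layer: 9.
Nothing further is reachable.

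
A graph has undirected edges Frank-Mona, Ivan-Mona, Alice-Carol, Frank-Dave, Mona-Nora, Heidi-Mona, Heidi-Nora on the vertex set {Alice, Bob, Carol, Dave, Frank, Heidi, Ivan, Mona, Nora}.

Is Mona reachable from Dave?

Explore from Dave.
Distance 1: reach Frank.
Distance 2: reach Mona.
Found Mona.

Yes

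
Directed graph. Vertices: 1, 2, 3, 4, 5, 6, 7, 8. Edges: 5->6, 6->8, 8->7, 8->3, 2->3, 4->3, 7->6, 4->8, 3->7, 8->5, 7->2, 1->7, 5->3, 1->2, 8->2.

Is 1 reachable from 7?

No

Explore from 7.
Distance 1: reach 2, 6.
Distance 2: reach 3, 8.
Distance 3: reach 5.
The search from 7 is exhausted; no directed path reaches 1.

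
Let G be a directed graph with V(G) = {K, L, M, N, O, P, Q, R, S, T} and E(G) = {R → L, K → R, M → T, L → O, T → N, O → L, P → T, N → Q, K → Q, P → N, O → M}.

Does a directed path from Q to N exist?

No

Q has no outgoing edges, so nothing is reachable from it.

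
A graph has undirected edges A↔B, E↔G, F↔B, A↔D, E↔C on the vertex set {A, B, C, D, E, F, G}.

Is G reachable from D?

No

Explore from D.
Distance 1: reach A.
Distance 2: reach B.
Distance 3: reach F.
The search is exhausted without reaching G; it lies in a different component.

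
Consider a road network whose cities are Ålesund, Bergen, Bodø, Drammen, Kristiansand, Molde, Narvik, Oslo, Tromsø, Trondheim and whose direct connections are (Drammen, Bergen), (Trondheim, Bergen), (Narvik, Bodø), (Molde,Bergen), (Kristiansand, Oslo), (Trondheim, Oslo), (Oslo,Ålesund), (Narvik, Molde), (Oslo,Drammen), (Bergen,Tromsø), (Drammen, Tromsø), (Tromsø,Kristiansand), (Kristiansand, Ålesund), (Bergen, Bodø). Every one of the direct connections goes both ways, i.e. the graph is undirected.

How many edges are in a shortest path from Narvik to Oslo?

4

Distance 0: Narvik.
Distance 1: Bodø, Molde.
Distance 2: Bergen.
Distance 3: Drammen, Tromsø, Trondheim.
Distance 4: Kristiansand, Oslo — contains Oslo.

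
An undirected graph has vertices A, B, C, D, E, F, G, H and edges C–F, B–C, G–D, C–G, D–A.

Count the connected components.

From A: component {A, B, C, D, F, G}.
From E: component {E}.
From H: component {H}.
That's 3 components.

3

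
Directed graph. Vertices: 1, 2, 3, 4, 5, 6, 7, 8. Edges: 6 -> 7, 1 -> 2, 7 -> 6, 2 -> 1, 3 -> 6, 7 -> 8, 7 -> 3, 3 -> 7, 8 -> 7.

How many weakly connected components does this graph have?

4

From 1: component {1, 2}.
From 3: component {3, 6, 7, 8}.
From 4: component {4}.
From 5: component {5}.
That's 4 components.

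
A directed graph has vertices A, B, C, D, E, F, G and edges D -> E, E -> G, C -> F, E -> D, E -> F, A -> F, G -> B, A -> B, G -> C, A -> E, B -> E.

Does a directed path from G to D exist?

Explore from G.
Distance 1: reach B, C.
Distance 2: reach E, F.
Distance 3: reach D.
Found D.

Yes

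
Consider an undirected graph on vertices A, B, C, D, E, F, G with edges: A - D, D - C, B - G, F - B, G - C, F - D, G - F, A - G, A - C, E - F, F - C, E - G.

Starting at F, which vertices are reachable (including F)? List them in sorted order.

A, B, C, D, E, F, G

Start at F.
Its neighbours: B, C, D, E, G.
Then their neighbours: A.
Every vertex is now reached.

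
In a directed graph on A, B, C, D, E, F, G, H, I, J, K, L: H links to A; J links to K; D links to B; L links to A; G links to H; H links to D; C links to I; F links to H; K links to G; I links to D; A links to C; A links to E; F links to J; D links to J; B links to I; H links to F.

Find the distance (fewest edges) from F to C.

3

Distance 0: F.
Distance 1: H, J.
Distance 2: A, D, K.
Distance 3: B, C, E, G — contains C.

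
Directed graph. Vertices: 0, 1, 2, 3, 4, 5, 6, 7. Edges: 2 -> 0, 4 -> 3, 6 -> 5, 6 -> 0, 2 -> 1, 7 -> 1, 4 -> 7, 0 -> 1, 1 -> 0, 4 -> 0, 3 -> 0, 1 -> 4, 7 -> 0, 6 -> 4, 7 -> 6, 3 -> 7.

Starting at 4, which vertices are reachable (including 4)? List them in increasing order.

Start at 4.
Its neighbours: 0, 3, 7.
Then their neighbours: 1, 6.
Then next layer: 5.
Nothing further is reachable.

0, 1, 3, 4, 5, 6, 7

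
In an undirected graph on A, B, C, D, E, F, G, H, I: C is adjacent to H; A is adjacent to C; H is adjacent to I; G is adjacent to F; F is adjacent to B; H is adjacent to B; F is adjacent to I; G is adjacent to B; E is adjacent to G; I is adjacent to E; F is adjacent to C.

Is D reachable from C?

Explore from C.
Distance 1: reach A, F, H.
Distance 2: reach B, G, I.
Distance 3: reach E.
The search is exhausted without reaching D; it lies in a different component.

No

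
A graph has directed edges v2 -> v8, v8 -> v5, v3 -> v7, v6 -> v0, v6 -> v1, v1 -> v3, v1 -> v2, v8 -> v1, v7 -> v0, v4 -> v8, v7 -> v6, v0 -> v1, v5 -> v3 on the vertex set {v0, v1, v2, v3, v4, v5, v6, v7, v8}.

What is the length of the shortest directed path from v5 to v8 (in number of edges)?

Distance 0: v5.
Distance 1: v3.
Distance 2: v7.
Distance 3: v0, v6.
Distance 4: v1.
Distance 5: v2.
Distance 6: v8 — contains v8.

6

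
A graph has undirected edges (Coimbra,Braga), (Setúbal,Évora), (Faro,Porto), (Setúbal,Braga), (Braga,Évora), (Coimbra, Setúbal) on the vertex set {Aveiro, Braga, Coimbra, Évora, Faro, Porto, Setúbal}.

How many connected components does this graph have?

From Aveiro: component {Aveiro}.
From Braga: component {Braga, Coimbra, Évora, Setúbal}.
From Faro: component {Faro, Porto}.
That's 3 components.

3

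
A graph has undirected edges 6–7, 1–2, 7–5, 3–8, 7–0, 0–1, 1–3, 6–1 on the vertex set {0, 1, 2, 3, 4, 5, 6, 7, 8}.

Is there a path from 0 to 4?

Explore from 0.
Distance 1: reach 1, 7.
Distance 2: reach 2, 3, 5, 6.
Distance 3: reach 8.
The search is exhausted without reaching 4; it lies in a different component.

No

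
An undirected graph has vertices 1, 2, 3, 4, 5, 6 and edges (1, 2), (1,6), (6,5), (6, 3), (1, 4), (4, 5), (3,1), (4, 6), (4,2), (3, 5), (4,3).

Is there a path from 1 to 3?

Explore from 1.
Distance 1: reach 2, 3, 4, 6.
Found 3.

Yes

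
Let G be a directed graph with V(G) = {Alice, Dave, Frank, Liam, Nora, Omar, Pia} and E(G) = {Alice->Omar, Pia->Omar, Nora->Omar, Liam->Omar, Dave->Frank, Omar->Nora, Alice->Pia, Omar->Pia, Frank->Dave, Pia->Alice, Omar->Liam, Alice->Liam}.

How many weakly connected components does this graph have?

2

From Alice: component {Alice, Liam, Nora, Omar, Pia}.
From Dave: component {Dave, Frank}.
That's 2 components.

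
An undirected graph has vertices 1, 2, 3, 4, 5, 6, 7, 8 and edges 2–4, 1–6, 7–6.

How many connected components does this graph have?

From 1: component {1, 6, 7}.
From 2: component {2, 4}.
From 3: component {3}.
From 5: component {5}.
From 8: component {8}.
That's 5 components.

5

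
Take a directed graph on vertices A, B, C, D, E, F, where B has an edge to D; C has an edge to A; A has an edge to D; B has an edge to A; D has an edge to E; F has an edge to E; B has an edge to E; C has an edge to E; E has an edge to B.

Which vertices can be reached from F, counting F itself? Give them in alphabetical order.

Start at F.
Its neighbours: E.
Then their neighbours: B.
Then next layer: A, D.
Nothing further is reachable.

A, B, D, E, F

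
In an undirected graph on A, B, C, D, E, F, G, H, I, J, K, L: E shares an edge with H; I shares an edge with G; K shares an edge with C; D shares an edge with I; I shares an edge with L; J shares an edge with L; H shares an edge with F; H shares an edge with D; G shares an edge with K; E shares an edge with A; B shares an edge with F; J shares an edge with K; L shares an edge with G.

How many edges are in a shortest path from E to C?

6

Distance 0: E.
Distance 1: A, H.
Distance 2: D, F.
Distance 3: B, I.
Distance 4: G, L.
Distance 5: J, K.
Distance 6: C — contains C.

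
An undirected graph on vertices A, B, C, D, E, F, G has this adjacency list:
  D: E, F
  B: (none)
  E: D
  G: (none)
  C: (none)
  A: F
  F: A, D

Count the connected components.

4

From A: component {A, D, E, F}.
From B: component {B}.
From C: component {C}.
From G: component {G}.
That's 4 components.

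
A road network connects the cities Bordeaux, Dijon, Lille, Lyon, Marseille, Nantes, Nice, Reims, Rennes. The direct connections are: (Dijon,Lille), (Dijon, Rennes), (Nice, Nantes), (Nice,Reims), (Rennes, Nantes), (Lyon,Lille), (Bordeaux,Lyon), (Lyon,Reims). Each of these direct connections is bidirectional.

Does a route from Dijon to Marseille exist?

No

Explore from Dijon.
Distance 1: reach Lille, Rennes.
Distance 2: reach Lyon, Nantes.
Distance 3: reach Bordeaux, Nice, Reims.
The search is exhausted without reaching Marseille; it lies in a different component.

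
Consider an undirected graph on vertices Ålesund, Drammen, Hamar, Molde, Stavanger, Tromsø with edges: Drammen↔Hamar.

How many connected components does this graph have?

5

From Ålesund: component {Ålesund}.
From Drammen: component {Drammen, Hamar}.
From Molde: component {Molde}.
From Stavanger: component {Stavanger}.
From Tromsø: component {Tromsø}.
That's 5 components.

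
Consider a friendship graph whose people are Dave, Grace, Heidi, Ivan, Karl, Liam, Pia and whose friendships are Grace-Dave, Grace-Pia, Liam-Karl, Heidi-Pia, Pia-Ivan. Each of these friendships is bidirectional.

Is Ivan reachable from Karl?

Explore from Karl.
Distance 1: reach Liam.
The search is exhausted without reaching Ivan; it lies in a different component.

No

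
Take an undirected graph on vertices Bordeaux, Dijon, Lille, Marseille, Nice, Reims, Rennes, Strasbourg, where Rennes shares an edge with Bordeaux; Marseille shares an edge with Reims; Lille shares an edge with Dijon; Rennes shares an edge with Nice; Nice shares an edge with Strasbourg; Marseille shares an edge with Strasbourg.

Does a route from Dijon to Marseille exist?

No

Explore from Dijon.
Distance 1: reach Lille.
The search is exhausted without reaching Marseille; it lies in a different component.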